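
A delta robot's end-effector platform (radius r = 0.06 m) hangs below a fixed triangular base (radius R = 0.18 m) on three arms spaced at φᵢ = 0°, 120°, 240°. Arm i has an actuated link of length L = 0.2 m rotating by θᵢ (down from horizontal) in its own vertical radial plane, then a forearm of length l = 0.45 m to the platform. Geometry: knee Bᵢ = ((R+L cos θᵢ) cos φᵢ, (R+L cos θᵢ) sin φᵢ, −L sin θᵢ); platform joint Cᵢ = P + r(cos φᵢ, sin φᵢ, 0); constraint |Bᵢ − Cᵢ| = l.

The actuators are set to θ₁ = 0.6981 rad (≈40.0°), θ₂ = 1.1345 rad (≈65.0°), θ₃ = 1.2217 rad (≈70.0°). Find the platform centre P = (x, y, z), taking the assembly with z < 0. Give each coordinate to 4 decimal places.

(0.1076, 0.0189, -0.5465)

arm 1 at φ=0.0°: (R−r)+L cos θ1 = 0.2732;  S1 = (0.2732, 0.0000, -0.1286)
arm 2 at φ=120.0°: (R−r)+L cos θ2 = 0.2045;  S2 = (-0.1023, 0.1771, -0.1813)
φ3=240.0°: virtual centre (-0.0942, -0.1632, -0.1879), radius l
eliminate P² terms by subtracting sphere 1 from 2 and 3
plane₁₂: -0.7509x+0.3542y+-0.1054z = -0.0165
Cramer: x(z) = 0.0249-0.1513z;  y(z) = 0.0063-0.0232z
into |P−S₁|² = l²: 1.0234z² + 0.3320z + -0.1243 = 0;  Δ = 0.6190;  z = -0.5465 or 0.2222 → z<0 root = -0.5465
x = 0.1076, y = 0.0189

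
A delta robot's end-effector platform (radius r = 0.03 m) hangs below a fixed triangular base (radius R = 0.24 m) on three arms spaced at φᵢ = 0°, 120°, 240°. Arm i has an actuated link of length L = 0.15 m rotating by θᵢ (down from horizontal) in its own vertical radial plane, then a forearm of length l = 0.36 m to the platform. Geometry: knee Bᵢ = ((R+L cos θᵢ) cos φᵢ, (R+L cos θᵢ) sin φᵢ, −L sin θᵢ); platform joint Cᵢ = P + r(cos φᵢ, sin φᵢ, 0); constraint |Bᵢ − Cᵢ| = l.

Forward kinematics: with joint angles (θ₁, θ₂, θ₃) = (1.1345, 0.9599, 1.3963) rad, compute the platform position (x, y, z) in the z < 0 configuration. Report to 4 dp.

φ1=0.0°: virtual centre (0.2734, 0.0000, -0.1359), radius l
arm 2 at φ=120.0°: e+L cos θ2 = 0.2960;  centre 2 = (-0.1480, 0.2564, -0.1229)
φ3=240.0°: virtual centre (-0.1180, -0.2044, -0.1477), radius l
subtract pairs → two planes through P
[-0.8428 0.5128 0.0262]·P = 0.0095;  [-0.7828 -0.4088 -0.0235]·P = -0.0157
det = 0.7460;  x = 0.0056+-0.0019z,  y = 0.0277+-0.0541z
into |P−centre ₁|² = l²: 1.0029z² + 0.2699z + -0.0386 = 0;  Δ = 0.2278;  z = -0.3725 or 0.1034 → z<0 root = -0.3725
x = 0.0063, y = 0.0478

(0.0063, 0.0478, -0.3725)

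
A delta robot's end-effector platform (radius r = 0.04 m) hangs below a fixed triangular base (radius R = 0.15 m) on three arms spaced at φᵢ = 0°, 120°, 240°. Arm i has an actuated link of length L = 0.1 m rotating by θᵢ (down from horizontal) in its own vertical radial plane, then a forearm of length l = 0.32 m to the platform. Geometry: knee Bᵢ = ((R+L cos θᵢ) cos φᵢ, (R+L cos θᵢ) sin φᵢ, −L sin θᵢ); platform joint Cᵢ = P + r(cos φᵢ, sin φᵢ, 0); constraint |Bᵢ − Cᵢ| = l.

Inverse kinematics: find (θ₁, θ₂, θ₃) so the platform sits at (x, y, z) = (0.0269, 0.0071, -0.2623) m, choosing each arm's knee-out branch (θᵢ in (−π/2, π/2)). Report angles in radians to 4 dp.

rotate P by −φ1: (0.0269, 0.0071, -0.2623)
  A cos θ + B sin θ = C:  0.0831·cos θ + -0.2623·sin θ = 0.0832
  θ1 = atan2(B,A) + arccos(C/0.2751) = -0.0004
rotate P by −φ2: (-0.0073, -0.0268, -0.2623)
  e−x'=0.1173;  (l²−L²−(e−x')²−y'²−z²)/2L = 0.0456
  √(A²+B²)=0.2873;  θ2 = -1.1503+1.4115 ≈ 0.2612
φ3=240.0° → target in arm frame (-0.0196, 0.0197)
  A cos θ + B sin θ = C:  0.1296·cos θ + -0.2623·sin θ = 0.0321
  θ3 = atan2(B,A) + arccos(C/0.2926) = 0.3491

θ₁ = -0.0004, θ₂ = 0.2612, θ₃ = 0.3491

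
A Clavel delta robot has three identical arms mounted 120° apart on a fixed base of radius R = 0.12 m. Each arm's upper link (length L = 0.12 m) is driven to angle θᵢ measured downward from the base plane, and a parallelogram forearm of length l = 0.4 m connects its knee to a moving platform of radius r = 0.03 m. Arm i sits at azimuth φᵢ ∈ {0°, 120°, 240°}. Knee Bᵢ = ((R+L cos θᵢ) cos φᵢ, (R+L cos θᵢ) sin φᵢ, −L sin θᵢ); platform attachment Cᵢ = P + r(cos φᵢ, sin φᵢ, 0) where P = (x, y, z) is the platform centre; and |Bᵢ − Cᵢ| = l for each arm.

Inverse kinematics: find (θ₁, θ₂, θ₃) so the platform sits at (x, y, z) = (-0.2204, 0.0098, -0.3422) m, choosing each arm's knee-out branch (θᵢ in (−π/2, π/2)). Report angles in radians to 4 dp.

arm 1 (φ=0.0°): x'=-0.2204, y'=0.0098
  A cos θ + B sin θ = C:  0.3104·cos θ + -0.3422·sin θ = -0.2831
  √(A²+B²)=0.4620;  θ1 = -0.8341+2.2304 ≈ 1.3963
arm 2 (φ=120.0°): x'=0.1187, y'=0.1860
  A=-0.0287, B=-0.3422, C=(l²−L²−A²−y'²−z²)/(2L)=-0.0288
  √(A²+B²)=0.3434;  θ2 = -1.6544+1.6547 ≈ 0.0003
φ3=240.0° → target in arm frame (0.1017, -0.1958)
  e−x'=-0.0117;  (l²−L²−(e−x')²−y'²−z²)/2L = -0.0415
  θ3 = atan2(B,A) + arccos(C/0.3424) = 0.0873

θ₁ = 1.3963, θ₂ = 0.0003, θ₃ = 0.0873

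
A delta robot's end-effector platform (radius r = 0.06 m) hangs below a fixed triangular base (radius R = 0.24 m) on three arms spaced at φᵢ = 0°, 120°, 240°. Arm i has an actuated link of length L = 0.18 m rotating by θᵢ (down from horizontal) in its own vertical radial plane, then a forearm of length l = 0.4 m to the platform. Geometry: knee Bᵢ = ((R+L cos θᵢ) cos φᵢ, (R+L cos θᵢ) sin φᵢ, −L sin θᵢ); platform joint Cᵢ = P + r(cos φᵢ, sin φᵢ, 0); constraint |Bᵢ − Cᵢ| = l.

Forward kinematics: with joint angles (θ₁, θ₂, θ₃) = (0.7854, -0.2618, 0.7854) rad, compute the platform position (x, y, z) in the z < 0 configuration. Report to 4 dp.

arm 1 at φ=0.0°: e+L cos θ1 = 0.3073;  centre 1 = (0.3073, 0.0000, -0.1273)
φ2=120.0°: virtual centre (-0.1769, 0.3065, 0.0466), radius l
centre 3 = (0.3073·cos240.0°, 0.3073·sin240.0°, -0.1273) = (-0.1536, -0.2661, -0.1273)
|centre ₂|²−|centre ₁|² = 0.0168;  |centre ₃|²−|centre ₁|² = 0.0000
linear system: -0.9684x+0.6129y = 0.0168−0.3477z; -0.9218x+-0.5322y = 0.0000−0.0000z
det = 1.0804;  x = -0.0083+0.1713z,  y = 0.0143+-0.2967z
sphere 1 gives Az²+Bz+C=0 with A=1.1174, B=0.1380, C=-0.0440;  B²−4AC=0.2158;  roots -0.2696, 0.1461;  negative root z = -0.2696
x = -0.0544, y = 0.0943

(-0.0544, 0.0943, -0.2696)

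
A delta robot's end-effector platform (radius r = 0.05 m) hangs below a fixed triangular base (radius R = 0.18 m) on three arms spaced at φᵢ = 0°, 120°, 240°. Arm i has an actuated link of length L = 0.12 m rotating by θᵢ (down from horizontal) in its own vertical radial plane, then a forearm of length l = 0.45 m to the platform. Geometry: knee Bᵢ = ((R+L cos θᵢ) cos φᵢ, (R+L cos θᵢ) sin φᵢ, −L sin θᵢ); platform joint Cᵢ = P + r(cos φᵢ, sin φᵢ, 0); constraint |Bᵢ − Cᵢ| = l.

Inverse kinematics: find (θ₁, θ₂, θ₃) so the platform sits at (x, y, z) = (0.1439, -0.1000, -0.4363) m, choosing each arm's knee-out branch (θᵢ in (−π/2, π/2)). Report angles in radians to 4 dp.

θ₁ = 0.0873, θ₂ = 1.3962, θ₃ = 0.6977

rotate P by −φ1: (0.1439, -0.1000, -0.4363)
  A cos θ + B sin θ = C:  -0.0139·cos θ + -0.4363·sin θ = -0.0519
  γ=atan2(-0.4363,-0.0139)=-1.6026;  ψ=arccos(-0.1188)=1.6899;  θ1=γ+ψ≈0.0873
φ2=120.0° → target in arm frame (-0.1586, -0.0746)
  A=0.2886, B=-0.4363, C=(l²−L²−A²−y'²−z²)/(2L)=-0.3795
  θ2 = atan2(B,A) + arccos(C/0.5231) = 1.3962
rotate P by −φ3: (0.0147, 0.1746, -0.4363)
  A=0.1153, B=-0.4363, C=(l²−L²−A²−y'²−z²)/(2L)=-0.1919
  θ3 = atan2(B,A) + arccos(C/0.4513) = 0.6977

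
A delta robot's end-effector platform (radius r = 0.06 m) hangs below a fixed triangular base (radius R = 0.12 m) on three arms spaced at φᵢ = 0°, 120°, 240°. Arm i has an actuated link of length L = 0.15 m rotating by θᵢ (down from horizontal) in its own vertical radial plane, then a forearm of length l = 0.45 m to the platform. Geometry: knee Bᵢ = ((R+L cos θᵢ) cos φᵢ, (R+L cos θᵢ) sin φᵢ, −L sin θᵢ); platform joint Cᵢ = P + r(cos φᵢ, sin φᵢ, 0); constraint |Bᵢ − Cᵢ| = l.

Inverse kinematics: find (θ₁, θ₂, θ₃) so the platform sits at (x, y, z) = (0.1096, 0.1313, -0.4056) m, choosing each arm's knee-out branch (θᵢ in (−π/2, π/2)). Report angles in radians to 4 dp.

rotate P by −φ1: (0.1096, 0.1313, -0.4056)
  e−x'=-0.0496;  (l²−L²−(e−x')²−y'²−z²)/2L = -0.0140
  θ1 = atan2(B,A) + arccos(C/0.4086) = -0.0873
φ2=120.0° → target in arm frame (0.0589, -0.1606)
  A=0.0011, B=-0.4056, C=(l²−L²−A²−y'²−z²)/(2L)=-0.0343
  γ=atan2(-0.4056,0.0011)=-1.5681;  ψ=arccos(-0.0846)=1.6555;  θ2=γ+ψ≈0.0874
φ3=240.0° → target in arm frame (-0.1685, 0.0293)
  A=0.2285, B=-0.4056, C=(l²−L²−A²−y'²−z²)/(2L)=-0.1253
  γ=atan2(-0.4056,0.2285)=-1.0577;  ψ=arccos(-0.2691)=1.8433;  θ3=γ+ψ≈0.7855

θ₁ = -0.0873, θ₂ = 0.0874, θ₃ = 0.7855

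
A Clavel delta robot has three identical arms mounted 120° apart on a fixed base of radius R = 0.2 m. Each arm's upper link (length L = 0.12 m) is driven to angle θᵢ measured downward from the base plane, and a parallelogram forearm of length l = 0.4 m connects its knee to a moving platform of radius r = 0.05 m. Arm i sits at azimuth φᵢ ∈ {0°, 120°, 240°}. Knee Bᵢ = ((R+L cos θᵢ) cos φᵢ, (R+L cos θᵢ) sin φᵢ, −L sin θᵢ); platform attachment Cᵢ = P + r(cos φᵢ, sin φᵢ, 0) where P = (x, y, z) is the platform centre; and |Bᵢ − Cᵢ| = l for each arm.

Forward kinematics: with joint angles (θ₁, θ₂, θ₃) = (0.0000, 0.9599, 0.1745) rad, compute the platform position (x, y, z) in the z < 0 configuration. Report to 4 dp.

(0.0654, -0.0826, -0.3336)

φ1=0.0°: virtual centre (0.2700, 0.0000, 0.0000), radius l
O2 = (0.2188·cos120.0°, 0.2188·sin120.0°, -0.0983) = (-0.1094, 0.1895, -0.0983)
φ3=240.0°: virtual centre (-0.1341, -0.2322, -0.0208), radius l
eliminate P² terms by subtracting sphere 1 from 2 and 3
[-0.7588 0.3790 -0.1966]·P = -0.0154;  [-0.8082 -0.4645 -0.0417]·P = -0.0005
det = 0.6588;  x = 0.0111+-0.1626z,  y = -0.0182+0.1932z
quadratic in z: (1.0637)z²+(0.0771)z+(-0.0927)=0, √Δ=0.6326 → z ∈ {-0.3336, 0.2611}; z = -0.3336 (taking z<0)
x = 0.0654, y = -0.0826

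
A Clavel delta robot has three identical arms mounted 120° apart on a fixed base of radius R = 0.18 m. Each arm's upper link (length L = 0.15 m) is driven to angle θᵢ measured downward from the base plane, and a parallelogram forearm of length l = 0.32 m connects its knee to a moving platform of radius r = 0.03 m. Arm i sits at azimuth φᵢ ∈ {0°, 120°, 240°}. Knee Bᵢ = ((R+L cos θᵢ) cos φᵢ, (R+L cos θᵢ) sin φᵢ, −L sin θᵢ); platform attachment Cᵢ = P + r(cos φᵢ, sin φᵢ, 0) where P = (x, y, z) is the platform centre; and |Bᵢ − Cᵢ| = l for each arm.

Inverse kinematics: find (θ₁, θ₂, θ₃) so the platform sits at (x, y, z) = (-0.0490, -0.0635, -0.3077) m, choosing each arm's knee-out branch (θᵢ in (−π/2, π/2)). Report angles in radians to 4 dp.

θ₁ = 1.1343, θ₂ = 1.0471, θ₃ = 0.4366

rotate P by −φ1: (-0.0490, -0.0635, -0.3077)
  A cos θ + B sin θ = C:  0.1990·cos θ + -0.3077·sin θ = -0.1947
  γ=atan2(-0.3077,0.1990)=-0.9967;  ψ=arccos(-0.5313)=2.1310;  θ1=γ+ψ≈1.1343
φ2=120.0° → target in arm frame (-0.0305, 0.0742)
  A=0.1805, B=-0.3077, C=(l²−L²−A²−y'²−z²)/(2L)=-0.1762
  √(A²+B²)=0.3567;  θ2 = -1.0403+2.0874 ≈ 1.0471
arm 3 (φ=240.0°): x'=0.0795, y'=-0.0107
  A cos θ + B sin θ = C:  0.0705·cos θ + -0.3077·sin θ = -0.0662
  γ=atan2(-0.3077,0.0705)=-1.3455;  ψ=arccos(-0.2098)=1.7821;  θ3=γ+ψ≈0.4366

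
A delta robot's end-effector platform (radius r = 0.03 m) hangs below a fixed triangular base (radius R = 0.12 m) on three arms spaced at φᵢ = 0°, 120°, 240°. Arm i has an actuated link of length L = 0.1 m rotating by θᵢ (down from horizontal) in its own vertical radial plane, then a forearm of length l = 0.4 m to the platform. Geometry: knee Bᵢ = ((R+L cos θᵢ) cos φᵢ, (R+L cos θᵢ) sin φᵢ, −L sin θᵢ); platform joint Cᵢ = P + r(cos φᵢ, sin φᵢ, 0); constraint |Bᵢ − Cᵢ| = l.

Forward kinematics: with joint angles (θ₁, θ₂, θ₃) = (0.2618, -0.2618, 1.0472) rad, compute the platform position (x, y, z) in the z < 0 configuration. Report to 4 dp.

(0.0257, 0.1585, -0.3560)

O1 = (0.1866·cos0.0°, 0.1866·sin0.0°, -0.0259) = (0.1866, 0.0000, -0.0259)
O2 = (0.1866·cos120.0°, 0.1866·sin120.0°, 0.0259) = (-0.0933, 0.1616, 0.0259)
O3 = (0.1400·cos240.0°, 0.1400·sin240.0°, -0.0866) = (-0.0700, -0.1212, -0.0866)
|O₂|²−|O₁|² = 0.0000;  |O₃|²−|O₁|² = -0.0084
plane₁₂: -0.5598x+0.3232y+0.1035z = 0.0000
det = 0.3016;  x = 0.0090+-0.0469z,  y = 0.0156+-0.4016z
into |P−O₁|² = l²: 1.1635z² + 0.0559z + -0.1275 = 0;  Δ = 0.5967;  z = -0.3560 or 0.3079 → z<0 root = -0.3560
x = 0.0257, y = 0.1585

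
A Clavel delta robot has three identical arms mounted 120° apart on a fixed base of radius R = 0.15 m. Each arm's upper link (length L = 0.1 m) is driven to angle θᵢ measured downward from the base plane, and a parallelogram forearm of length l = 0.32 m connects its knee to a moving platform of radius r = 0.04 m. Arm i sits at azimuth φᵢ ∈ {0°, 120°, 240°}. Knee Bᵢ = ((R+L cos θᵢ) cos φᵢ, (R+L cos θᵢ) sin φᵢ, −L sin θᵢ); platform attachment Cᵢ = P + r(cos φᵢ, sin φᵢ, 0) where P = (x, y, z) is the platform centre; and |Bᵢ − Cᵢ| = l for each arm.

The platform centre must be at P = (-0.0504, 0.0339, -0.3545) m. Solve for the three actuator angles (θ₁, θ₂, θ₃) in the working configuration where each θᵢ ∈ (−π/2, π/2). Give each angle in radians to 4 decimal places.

θ₁ = 1.3083, θ₂ = 0.6978, θ₃ = 1.0470

arm 1 (φ=0.0°): x'=-0.0504, y'=0.0339
  A=0.1604, B=-0.3545, C=(l²−L²−A²−y'²−z²)/(2L)=-0.3007
  γ=atan2(-0.3545,0.1604)=-1.1459;  ψ=arccos(-0.7729)=2.4542;  θ1=γ+ψ≈1.3083
rotate P by −φ2: (0.0546, 0.0267, -0.3545)
  e−x'=0.0554;  (l²−L²−(e−x')²−y'²−z²)/2L = -0.1853
  √(A²+B²)=0.3588;  θ2 = -1.4157+2.1134 ≈ 0.6978
arm 3 (φ=240.0°): x'=-0.0042, y'=-0.0606
  A=0.1142, B=-0.3545, C=(l²−L²−A²−y'²−z²)/(2L)=-0.2499
  θ3 = atan2(B,A) + arccos(C/0.3724) = 1.0470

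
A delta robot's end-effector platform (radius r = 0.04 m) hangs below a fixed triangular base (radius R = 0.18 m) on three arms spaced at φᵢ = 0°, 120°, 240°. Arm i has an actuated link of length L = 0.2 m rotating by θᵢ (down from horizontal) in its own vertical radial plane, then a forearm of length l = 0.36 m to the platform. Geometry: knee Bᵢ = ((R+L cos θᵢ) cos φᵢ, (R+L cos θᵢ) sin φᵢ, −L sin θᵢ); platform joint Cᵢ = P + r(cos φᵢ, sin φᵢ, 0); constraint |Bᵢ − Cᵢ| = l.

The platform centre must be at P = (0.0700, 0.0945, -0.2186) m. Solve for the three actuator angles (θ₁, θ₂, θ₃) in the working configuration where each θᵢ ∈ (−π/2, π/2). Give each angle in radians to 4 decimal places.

φ1=0.0° → target in arm frame (0.0700, 0.0945)
  e−x'=0.0700;  (l²−L²−(e−x')²−y'²−z²)/2L = 0.0700
  √(A²+B²)=0.2295;  θ1 = -1.2609+1.2611 ≈ 0.0002
φ2=120.0° → target in arm frame (0.0468, -0.1079)
  e−x'=0.0932;  (l²−L²−(e−x')²−y'²−z²)/2L = 0.0537
  θ2 = atan2(B,A) + arccos(C/0.2376) = 0.1747
rotate P by −φ3: (-0.1168, 0.0134, -0.2186)
  A=0.2568, B=-0.2186, C=(l²−L²−A²−y'²−z²)/(2L)=-0.0608
  √(A²+B²)=0.3373;  θ3 = -0.7051+1.7521 ≈ 1.0470

θ₁ = 0.0002, θ₂ = 0.1747, θ₃ = 1.0470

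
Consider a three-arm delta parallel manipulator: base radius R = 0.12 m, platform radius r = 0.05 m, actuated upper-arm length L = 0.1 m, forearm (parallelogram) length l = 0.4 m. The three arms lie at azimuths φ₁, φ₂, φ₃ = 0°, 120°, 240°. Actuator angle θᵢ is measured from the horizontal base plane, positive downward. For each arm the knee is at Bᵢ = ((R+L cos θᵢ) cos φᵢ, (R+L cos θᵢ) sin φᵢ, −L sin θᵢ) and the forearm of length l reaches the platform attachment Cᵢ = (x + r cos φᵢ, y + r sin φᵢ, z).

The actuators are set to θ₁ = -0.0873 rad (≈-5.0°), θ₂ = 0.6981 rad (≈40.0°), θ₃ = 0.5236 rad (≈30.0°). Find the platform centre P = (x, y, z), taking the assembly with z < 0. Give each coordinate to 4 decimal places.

(0.1091, -0.0257, -0.3858)

φ1=0.0°: virtual centre (0.1696, 0.0000, 0.0087), radius l
centre 2 = (0.1466·cos120.0°, 0.1466·sin120.0°, -0.0643) = (-0.0733, 0.1270, -0.0643)
φ3=240.0°: virtual centre (-0.0783, -0.1356, -0.0500), radius l
eliminate P² terms by subtracting sphere 1 from 2 and 3
linear system: -0.4858x+0.2539y = -0.0032−-0.1460z; -0.4958x+-0.2712y = -0.0018−-0.1174z
Cramer: x(z) = 0.0052-0.2694z;  y(z) = -0.0028+0.0595z
quadratic in z: (1.0761)z²+(0.0708)z+(-0.1329)=0, √Δ=0.7596 → z ∈ {-0.3858, 0.3200}; z = -0.3858 (taking z<0)
x = 0.1091, y = -0.0257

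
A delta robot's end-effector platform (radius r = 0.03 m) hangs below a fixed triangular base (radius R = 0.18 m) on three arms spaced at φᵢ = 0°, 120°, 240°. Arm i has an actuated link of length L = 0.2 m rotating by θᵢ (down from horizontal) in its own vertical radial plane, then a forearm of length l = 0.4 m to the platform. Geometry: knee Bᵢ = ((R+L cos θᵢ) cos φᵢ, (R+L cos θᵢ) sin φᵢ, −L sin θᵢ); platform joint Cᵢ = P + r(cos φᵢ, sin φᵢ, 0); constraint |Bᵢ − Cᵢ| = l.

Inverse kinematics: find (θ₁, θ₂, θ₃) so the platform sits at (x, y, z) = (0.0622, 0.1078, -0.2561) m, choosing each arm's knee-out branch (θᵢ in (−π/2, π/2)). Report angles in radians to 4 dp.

θ₁ = 0.0004, θ₂ = 0.0000, θ₃ = 0.9597

φ1=0.0° → target in arm frame (0.0622, 0.1078)
  A=0.0878, B=-0.2561, C=(l²−L²−A²−y'²−z²)/(2L)=0.0877
  √(A²+B²)=0.2707;  θ1 = -1.2405+1.2409 ≈ 0.0004
φ2=120.0° → target in arm frame (0.0623, -0.1078)
  A cos θ + B sin θ = C:  0.0877·cos θ + -0.2561·sin θ = 0.0878
  √(A²+B²)=0.2707;  θ2 = -1.2407+1.2407 ≈ 0.0000
φ3=240.0° → target in arm frame (-0.1245, 0.0000)
  e−x'=0.2745;  (l²−L²−(e−x')²−y'²−z²)/2L = -0.0523
  √(A²+B²)=0.3754;  θ3 = -0.7508+1.7105 ≈ 0.9597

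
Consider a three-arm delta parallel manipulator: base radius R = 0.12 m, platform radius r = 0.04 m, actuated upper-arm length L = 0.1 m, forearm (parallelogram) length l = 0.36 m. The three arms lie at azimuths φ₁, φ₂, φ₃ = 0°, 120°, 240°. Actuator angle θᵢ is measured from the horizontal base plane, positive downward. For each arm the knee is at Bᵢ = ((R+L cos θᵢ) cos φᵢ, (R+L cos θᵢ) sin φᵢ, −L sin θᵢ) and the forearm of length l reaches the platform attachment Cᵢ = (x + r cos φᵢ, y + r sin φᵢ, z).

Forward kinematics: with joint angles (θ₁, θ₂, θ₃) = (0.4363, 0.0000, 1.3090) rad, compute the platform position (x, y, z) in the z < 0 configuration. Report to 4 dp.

(0.0389, 0.1609, -0.3361)

S1 = (0.1706·cos0.0°, 0.1706·sin0.0°, -0.0423) = (0.1706, 0.0000, -0.0423)
arm 2 at φ=120.0°: e+L cos θ2 = 0.1800;  S2 = (-0.0900, 0.1559, 0.0000)
φ3=240.0°: virtual centre (-0.0529, -0.0917, -0.0966), radius l
|S₂|²−|S₁|² = 0.0015;  |S₃|²−|S₁|² = -0.0104
[-0.5213 0.3118 0.0845]·P = 0.0015;  [-0.4471 -0.1834 -0.1087]·P = -0.0104
det = 0.2350;  x = 0.0126+-0.0782z,  y = 0.0258+-0.4019z
quadratic in z: (1.1676)z²+(0.0885)z+(-0.1022)=0, √Δ=0.6964 → z ∈ {-0.3361, 0.2603}; z = -0.3361 (taking z<0)
x = 0.0389, y = 0.1609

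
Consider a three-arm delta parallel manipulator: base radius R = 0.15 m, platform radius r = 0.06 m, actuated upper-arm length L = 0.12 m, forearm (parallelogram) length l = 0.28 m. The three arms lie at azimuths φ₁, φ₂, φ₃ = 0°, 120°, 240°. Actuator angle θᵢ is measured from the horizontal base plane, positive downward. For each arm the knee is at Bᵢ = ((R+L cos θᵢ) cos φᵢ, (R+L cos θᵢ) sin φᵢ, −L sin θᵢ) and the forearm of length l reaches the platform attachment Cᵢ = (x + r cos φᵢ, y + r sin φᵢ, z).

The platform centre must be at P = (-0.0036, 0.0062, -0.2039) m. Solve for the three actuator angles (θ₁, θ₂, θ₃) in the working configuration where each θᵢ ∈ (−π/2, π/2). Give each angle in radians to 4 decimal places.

θ₁ = 0.1745, θ₂ = 0.0868, θ₃ = 0.1743

arm 1 (φ=0.0°): x'=-0.0036, y'=0.0062
  A cos θ + B sin θ = C:  0.0936·cos θ + -0.2039·sin θ = 0.0568
  γ=atan2(-0.2039,0.0936)=-1.1404;  ψ=arccos(0.2530)=1.3150;  θ1=γ+ψ≈0.1745
arm 2 (φ=120.0°): x'=0.0072, y'=0.0000
  e−x'=0.0828;  (l²−L²−(e−x')²−y'²−z²)/2L = 0.0648
  √(A²+B²)=0.2201;  θ2 = -1.1849+1.2717 ≈ 0.0868
φ3=240.0° → target in arm frame (-0.0036, -0.0062)
  A cos θ + B sin θ = C:  0.0936·cos θ + -0.2039·sin θ = 0.0568
  θ3 = atan2(B,A) + arccos(C/0.2243) = 0.1743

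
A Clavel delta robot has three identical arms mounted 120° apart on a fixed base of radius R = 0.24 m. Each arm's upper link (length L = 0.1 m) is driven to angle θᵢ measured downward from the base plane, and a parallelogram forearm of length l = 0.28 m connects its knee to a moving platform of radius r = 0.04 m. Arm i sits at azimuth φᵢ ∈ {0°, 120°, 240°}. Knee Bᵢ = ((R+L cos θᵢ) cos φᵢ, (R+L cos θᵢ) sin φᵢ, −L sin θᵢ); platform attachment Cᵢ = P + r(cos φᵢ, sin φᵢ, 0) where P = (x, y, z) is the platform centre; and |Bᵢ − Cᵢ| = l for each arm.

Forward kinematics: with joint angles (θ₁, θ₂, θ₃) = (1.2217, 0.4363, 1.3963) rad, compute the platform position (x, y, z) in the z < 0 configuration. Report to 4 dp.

arm 1 at φ=0.0°: (R−r)+L cos θ1 = 0.2342;  O1 = (0.2342, 0.0000, -0.0940)
O2 = (0.2906·cos120.0°, 0.2906·sin120.0°, -0.0423) = (-0.1453, 0.2517, -0.0423)
φ3=240.0°: virtual centre (-0.1087, -0.1882, -0.0985), radius l
|O₂|²−|O₁|² = 0.0226;  |O₃|²−|O₁|² = -0.0067
plane₁₂: -0.7590x+0.5034y+0.1034z = 0.0226
det = 0.6310;  x = -0.0081+0.0545z,  y = 0.0326+-0.1233z
sphere 1 gives Az²+Bz+C=0 with A=1.0182, B=0.1535, C=-0.0098;  B²−4AC=0.0635;  roots -0.1991, 0.0483;  negative root z = -0.1991
x = -0.0189, y = 0.0572

(-0.0189, 0.0572, -0.1991)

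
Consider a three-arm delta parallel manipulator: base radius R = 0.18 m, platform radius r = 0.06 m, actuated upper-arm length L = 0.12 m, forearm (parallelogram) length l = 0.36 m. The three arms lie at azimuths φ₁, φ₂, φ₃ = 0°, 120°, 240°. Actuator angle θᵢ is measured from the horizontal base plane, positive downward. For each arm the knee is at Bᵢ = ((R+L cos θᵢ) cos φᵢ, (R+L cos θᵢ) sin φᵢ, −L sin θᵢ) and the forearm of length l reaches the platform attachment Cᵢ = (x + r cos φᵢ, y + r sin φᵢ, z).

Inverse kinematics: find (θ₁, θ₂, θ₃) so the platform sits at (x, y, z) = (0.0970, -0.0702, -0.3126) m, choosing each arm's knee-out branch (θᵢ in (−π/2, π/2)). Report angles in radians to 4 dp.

φ1=0.0° → target in arm frame (0.0970, -0.0702)
  e−x'=0.0230;  (l²−L²−(e−x')²−y'²−z²)/2L = 0.0501
  γ=atan2(-0.3126,0.0230)=-1.4974;  ψ=arccos(0.1598)=1.4103;  θ1=γ+ψ≈-0.0871
rotate P by −φ2: (-0.1093, -0.0489, -0.3126)
  A=0.2293, B=-0.3126, C=(l²−L²−A²−y'²−z²)/(2L)=-0.1562
  γ=atan2(-0.3126,0.2293)=-0.9379;  ψ=arccos(-0.4029)=1.9855;  θ2=γ+ψ≈1.0475
arm 3 (φ=240.0°): x'=0.0123, y'=0.1191
  A=0.1077, B=-0.3126, C=(l²−L²−A²−y'²−z²)/(2L)=-0.0346
  γ=atan2(-0.3126,0.1077)=-1.2390;  ψ=arccos(-0.1047)=1.6756;  θ3=γ+ψ≈0.4367

θ₁ = -0.0871, θ₂ = 1.0475, θ₃ = 0.4367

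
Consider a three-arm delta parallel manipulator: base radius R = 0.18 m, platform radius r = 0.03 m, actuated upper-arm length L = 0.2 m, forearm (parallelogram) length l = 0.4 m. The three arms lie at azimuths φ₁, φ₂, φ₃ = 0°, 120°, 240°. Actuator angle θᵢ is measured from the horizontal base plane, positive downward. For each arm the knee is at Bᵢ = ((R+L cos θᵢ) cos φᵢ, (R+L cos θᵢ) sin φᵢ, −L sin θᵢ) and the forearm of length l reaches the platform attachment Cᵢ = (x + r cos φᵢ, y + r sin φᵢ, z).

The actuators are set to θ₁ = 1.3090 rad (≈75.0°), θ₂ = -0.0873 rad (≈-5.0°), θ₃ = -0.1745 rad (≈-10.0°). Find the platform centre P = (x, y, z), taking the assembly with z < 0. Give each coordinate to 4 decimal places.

(-0.1959, -0.0066, -0.2357)

centre 1 = (0.2018·cos0.0°, 0.2018·sin0.0°, -0.1932) = (0.2018, 0.0000, -0.1932)
centre 2 = (0.3492·cos120.0°, 0.3492·sin120.0°, 0.0174) = (-0.1746, 0.3024, 0.0174)
φ3=240.0°: virtual centre (-0.1735, -0.3005, 0.0347), radius l
eliminate P² terms by subtracting sphere 1 from 2 and 3
linear system: -0.7528x+0.6049y = 0.0442−0.4212z; -0.7505x+-0.6010y = 0.0436−0.4558z
Cramer: x(z) = -0.0584+0.5835z;  y(z) = 0.0005+0.0298z
quadratic in z: (1.3414)z²+(0.0828)z+(-0.0550)=0, √Δ=0.5495 → z ∈ {-0.2357, 0.1740}; z = -0.2357 (taking z<0)
x = -0.1959, y = -0.0066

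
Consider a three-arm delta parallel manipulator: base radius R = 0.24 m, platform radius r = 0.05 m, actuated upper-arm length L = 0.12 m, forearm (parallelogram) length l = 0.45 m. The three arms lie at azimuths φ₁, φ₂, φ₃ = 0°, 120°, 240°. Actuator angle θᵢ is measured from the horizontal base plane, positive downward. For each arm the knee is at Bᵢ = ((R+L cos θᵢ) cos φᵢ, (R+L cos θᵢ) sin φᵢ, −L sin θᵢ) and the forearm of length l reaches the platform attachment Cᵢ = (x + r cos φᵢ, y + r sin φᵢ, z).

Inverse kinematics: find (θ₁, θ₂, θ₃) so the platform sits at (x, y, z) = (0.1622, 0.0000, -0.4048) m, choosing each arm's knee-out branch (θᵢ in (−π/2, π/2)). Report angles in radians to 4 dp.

φ1=0.0° → target in arm frame (0.1622, 0.0000)
  e−x'=0.0278;  (l²−L²−(e−x')²−y'²−z²)/2L = 0.0978
  γ=atan2(-0.4048,0.0278)=-1.5022;  ψ=arccos(0.2410)=1.3274;  θ1=γ+ψ≈-0.1748
arm 2 (φ=120.0°): x'=-0.0811, y'=-0.1405
  A=0.2711, B=-0.4048, C=(l²−L²−A²−y'²−z²)/(2L)=-0.2875
  θ2 = atan2(B,A) + arccos(C/0.4872) = 1.2212
rotate P by −φ3: (-0.0811, 0.1405, -0.4048)
  A=0.2711, B=-0.4048, C=(l²−L²−A²−y'²−z²)/(2L)=-0.2875
  √(A²+B²)=0.4872;  θ3 = -0.9807+2.2019 ≈ 1.2212

θ₁ = -0.1748, θ₂ = 1.2212, θ₃ = 1.2212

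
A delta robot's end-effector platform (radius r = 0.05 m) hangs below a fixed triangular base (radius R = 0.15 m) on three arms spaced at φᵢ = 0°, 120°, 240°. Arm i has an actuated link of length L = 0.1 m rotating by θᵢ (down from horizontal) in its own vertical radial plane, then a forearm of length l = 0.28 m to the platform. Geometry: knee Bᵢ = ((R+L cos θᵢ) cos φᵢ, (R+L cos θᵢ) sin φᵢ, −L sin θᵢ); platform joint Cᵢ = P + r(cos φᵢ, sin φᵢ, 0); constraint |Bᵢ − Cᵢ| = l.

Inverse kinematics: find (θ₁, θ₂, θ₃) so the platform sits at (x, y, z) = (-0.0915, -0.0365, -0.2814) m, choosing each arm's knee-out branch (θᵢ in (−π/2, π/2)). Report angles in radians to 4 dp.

θ₁ = 1.3966, θ₂ = 0.7856, θ₃ = 0.3495

rotate P by −φ1: (-0.0915, -0.0365, -0.2814)
  A=0.1915, B=-0.2814, C=(l²−L²−A²−y'²−z²)/(2L)=-0.2440
  γ=atan2(-0.2814,0.1915)=-0.9733;  ψ=arccos(-0.7167)=2.3699;  θ1=γ+ψ≈1.3966
rotate P by −φ2: (0.0141, 0.0975, -0.2814)
  A=0.0859, B=-0.2814, C=(l²−L²−A²−y'²−z²)/(2L)=-0.1383
  θ2 = atan2(B,A) + arccos(C/0.2942) = 0.7856
rotate P by −φ3: (0.0774, -0.0610, -0.2814)
  e−x'=0.0226;  (l²−L²−(e−x')²−y'²−z²)/2L = -0.0751
  θ3 = atan2(B,A) + arccos(C/0.2823) = 0.3495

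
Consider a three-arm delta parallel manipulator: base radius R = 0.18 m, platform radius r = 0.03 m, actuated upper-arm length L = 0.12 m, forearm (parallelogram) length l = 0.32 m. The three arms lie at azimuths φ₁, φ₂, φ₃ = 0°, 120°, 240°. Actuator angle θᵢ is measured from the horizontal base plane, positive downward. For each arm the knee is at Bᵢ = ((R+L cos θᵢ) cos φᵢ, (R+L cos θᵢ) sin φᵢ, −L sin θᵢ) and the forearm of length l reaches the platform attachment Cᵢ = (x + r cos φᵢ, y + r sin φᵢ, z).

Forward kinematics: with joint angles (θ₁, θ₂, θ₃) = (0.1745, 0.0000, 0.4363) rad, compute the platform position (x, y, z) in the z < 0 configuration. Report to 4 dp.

O1 = (0.2682·cos0.0°, 0.2682·sin0.0°, -0.0208) = (0.2682, 0.0000, -0.0208)
O2 = (0.2700·cos120.0°, 0.2700·sin120.0°, 0.0000) = (-0.1350, 0.2338, 0.0000)
arm 3 at φ=240.0°: (R−r)+L cos θ3 = 0.2588;  O3 = (-0.1294, -0.2241, -0.0507)
eliminate P² terms by subtracting sphere 1 from 2 and 3
[-0.8064 0.4677 0.0417]·P = 0.0005;  [-0.7951 -0.4482 -0.0598]·P = -0.0028
det = 0.7332;  x = 0.0015+-0.0126z,  y = 0.0037+-0.1109z
quadratic in z: (1.0125)z²+(0.0476)z+(-0.0308)=0, √Δ=0.3565 → z ∈ {-0.1995, 0.1525}; z = -0.1995 (taking z<0)
x = 0.0040, y = 0.0258

(0.0040, 0.0258, -0.1995)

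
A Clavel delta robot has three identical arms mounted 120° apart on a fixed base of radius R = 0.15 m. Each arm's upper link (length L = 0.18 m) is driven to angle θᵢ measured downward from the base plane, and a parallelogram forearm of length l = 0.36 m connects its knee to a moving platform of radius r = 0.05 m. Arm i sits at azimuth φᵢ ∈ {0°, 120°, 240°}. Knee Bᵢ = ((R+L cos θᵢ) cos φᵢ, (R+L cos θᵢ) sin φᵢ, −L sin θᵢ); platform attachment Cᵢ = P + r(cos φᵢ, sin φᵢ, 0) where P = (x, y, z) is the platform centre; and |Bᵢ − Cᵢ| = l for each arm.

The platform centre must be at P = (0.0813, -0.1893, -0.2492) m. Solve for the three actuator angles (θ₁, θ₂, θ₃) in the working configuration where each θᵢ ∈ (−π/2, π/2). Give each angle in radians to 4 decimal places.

arm 1 (φ=0.0°): x'=0.0813, y'=-0.1893
  A cos θ + B sin θ = C:  0.0187·cos θ + -0.2492·sin θ = -0.0030
  γ=atan2(-0.2492,0.0187)=-1.4959;  ψ=arccos(-0.0121)=1.5829;  θ1=γ+ψ≈0.0870
φ2=120.0° → target in arm frame (-0.2046, 0.0242)
  A cos θ + B sin θ = C:  0.3046·cos θ + -0.2492·sin θ = -0.1618
  √(A²+B²)=0.3935;  θ2 = -0.6857+1.9946 ≈ 1.3089
rotate P by −φ3: (0.1233, 0.1651, -0.2492)
  e−x'=-0.0233;  (l²−L²−(e−x')²−y'²−z²)/2L = 0.0203
  γ=atan2(-0.2492,-0.0233)=-1.6640;  ψ=arccos(0.0812)=1.4895;  θ3=γ+ψ≈-0.1744

θ₁ = 0.0870, θ₂ = 1.3089, θ₃ = -0.1744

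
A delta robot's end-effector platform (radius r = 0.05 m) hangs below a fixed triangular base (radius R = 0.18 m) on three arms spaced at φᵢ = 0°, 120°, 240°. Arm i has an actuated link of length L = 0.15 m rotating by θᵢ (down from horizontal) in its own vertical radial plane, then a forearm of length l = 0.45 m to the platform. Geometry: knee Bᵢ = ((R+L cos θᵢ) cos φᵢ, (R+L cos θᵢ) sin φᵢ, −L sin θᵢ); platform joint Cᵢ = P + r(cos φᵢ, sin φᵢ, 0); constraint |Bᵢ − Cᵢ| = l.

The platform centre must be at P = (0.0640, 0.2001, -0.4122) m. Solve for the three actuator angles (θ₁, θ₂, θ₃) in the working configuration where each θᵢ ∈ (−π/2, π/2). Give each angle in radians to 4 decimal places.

θ₁ = 0.4362, θ₂ = 0.0877, θ₃ = 1.3963

rotate P by −φ1: (0.0640, 0.2001, -0.4122)
  A cos θ + B sin θ = C:  0.0660·cos θ + -0.4122·sin θ = -0.1143
  √(A²+B²)=0.4175;  θ1 = -1.4120+1.8483 ≈ 0.4362
rotate P by −φ2: (0.1413, -0.1555, -0.4122)
  A=-0.0113, B=-0.4122, C=(l²−L²−A²−y'²−z²)/(2L)=-0.0474
  √(A²+B²)=0.4124;  θ2 = -1.5982+1.6859 ≈ 0.0877
arm 3 (φ=240.0°): x'=-0.2053, y'=-0.0446
  e−x'=0.3353;  (l²−L²−(e−x')²−y'²−z²)/2L = -0.3477
  γ=atan2(-0.4122,0.3353)=-0.8879;  ψ=arccos(-0.6544)=2.2842;  θ3=γ+ψ≈1.3963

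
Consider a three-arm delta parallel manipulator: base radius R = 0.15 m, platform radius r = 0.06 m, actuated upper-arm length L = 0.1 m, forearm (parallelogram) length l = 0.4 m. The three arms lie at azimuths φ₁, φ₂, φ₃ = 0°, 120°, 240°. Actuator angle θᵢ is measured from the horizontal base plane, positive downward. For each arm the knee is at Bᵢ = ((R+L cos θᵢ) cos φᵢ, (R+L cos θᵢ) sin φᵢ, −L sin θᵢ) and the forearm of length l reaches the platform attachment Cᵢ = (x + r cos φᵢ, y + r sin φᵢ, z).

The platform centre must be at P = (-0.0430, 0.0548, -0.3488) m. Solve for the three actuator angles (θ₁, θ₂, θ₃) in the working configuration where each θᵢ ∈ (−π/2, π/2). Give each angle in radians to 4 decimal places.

arm 1 (φ=0.0°): x'=-0.0430, y'=0.0548
  e−x'=0.1330;  (l²−L²−(e−x')²−y'²−z²)/2L = 0.0382
  θ1 = atan2(B,A) + arccos(C/0.3733) = 0.2617
rotate P by −φ2: (0.0690, 0.0098, -0.3488)
  e−x'=0.0210;  (l²−L²−(e−x')²−y'²−z²)/2L = 0.1390
  √(A²+B²)=0.3494;  θ2 = -1.5105+1.1617 ≈ -0.3488
φ3=240.0° → target in arm frame (-0.0260, -0.0646)
  A=0.1160, B=-0.3488, C=(l²−L²−A²−y'²−z²)/(2L)=0.0536
  √(A²+B²)=0.3676;  θ3 = -1.2498+1.4245 ≈ 0.1747

θ₁ = 0.2617, θ₂ = -0.3488, θ₃ = 0.1747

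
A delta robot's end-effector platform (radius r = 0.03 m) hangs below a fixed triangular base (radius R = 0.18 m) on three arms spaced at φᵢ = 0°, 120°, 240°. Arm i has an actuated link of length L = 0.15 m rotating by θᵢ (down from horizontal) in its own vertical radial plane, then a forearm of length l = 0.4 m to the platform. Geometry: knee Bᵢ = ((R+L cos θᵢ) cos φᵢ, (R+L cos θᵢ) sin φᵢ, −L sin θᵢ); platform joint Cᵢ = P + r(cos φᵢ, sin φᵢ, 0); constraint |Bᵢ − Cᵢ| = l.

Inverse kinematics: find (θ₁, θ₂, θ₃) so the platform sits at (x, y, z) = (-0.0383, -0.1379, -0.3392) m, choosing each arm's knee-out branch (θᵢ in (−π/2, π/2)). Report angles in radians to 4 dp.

θ₁ = 0.7856, θ₂ = 1.0475, θ₃ = -0.1744

rotate P by −φ1: (-0.0383, -0.1379, -0.3392)
  A cos θ + B sin θ = C:  0.1883·cos θ + -0.3392·sin θ = -0.1068
  √(A²+B²)=0.3880;  θ1 = -1.0640+1.8496 ≈ 0.7856
rotate P by −φ2: (-0.1003, 0.1021, -0.3392)
  e−x'=0.2503;  (l²−L²−(e−x')²−y'²−z²)/2L = -0.1687
  θ2 = atan2(B,A) + arccos(C/0.4215) = 1.0475
rotate P by −φ3: (0.1386, 0.0358, -0.3392)
  A cos θ + B sin θ = C:  0.0114·cos θ + -0.3392·sin θ = 0.0701
  γ=atan2(-0.3392,0.0114)=-1.5371;  ψ=arccos(0.2066)=1.3627;  θ3=γ+ψ≈-0.1744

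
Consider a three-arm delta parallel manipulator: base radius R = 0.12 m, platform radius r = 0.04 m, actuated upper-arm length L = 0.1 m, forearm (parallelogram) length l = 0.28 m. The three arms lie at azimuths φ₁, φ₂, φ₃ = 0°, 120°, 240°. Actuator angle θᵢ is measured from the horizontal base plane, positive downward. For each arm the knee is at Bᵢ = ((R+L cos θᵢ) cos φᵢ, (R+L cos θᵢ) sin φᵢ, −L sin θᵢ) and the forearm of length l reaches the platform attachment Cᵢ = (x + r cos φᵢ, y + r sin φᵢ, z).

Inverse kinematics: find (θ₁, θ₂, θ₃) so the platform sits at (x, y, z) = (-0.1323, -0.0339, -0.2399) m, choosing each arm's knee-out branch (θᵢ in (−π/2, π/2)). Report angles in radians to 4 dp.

θ₁ = 1.3093, θ₂ = 0.3497, θ₃ = -0.0870

arm 1 (φ=0.0°): x'=-0.1323, y'=-0.0339
  e−x'=0.2123;  (l²−L²−(e−x')²−y'²−z²)/2L = -0.1769
  θ1 = atan2(B,A) + arccos(C/0.3203) = 1.3093
φ2=120.0° → target in arm frame (0.0368, 0.1315)
  A=0.0432, B=-0.2399, C=(l²−L²−A²−y'²−z²)/(2L)=-0.0416
  γ=atan2(-0.2399,0.0432)=-1.3926;  ψ=arccos(-0.1706)=1.7423;  θ2=γ+ψ≈0.3497
rotate P by −φ3: (0.0955, -0.0976, -0.2399)
  A cos θ + B sin θ = C:  -0.0155·cos θ + -0.2399·sin θ = 0.0054
  γ=atan2(-0.2399,-0.0155)=-1.6354;  ψ=arccos(0.0224)=1.5484;  θ3=γ+ψ≈-0.0870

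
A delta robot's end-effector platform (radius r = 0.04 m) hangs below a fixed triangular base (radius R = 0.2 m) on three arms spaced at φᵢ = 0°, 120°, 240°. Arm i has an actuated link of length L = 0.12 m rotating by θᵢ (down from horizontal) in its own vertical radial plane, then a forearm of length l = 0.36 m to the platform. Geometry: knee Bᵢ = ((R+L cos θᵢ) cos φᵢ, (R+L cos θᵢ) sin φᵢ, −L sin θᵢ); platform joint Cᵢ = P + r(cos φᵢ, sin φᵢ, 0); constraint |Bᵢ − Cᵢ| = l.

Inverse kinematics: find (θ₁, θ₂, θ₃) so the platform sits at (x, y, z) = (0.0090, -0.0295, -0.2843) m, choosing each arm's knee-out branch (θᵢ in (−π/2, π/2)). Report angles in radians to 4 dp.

rotate P by −φ1: (0.0090, -0.0295, -0.2843)
  A=0.1510, B=-0.2843, C=(l²−L²−A²−y'²−z²)/(2L)=0.0446
  √(A²+B²)=0.3219;  θ1 = -1.0826+1.4318 ≈ 0.3493
arm 2 (φ=120.0°): x'=-0.0300, y'=0.0070
  e−x'=0.1900;  (l²−L²−(e−x')²−y'²−z²)/2L = -0.0075
  θ2 = atan2(B,A) + arccos(C/0.3420) = 0.6111
arm 3 (φ=240.0°): x'=0.0210, y'=0.0225
  A=0.1390, B=-0.2843, C=(l²−L²−A²−y'²−z²)/(2L)=0.0607
  γ=atan2(-0.2843,0.1390)=-1.1162;  ψ=arccos(0.1917)=1.3779;  θ3=γ+ψ≈0.2617

θ₁ = 0.3493, θ₂ = 0.6111, θ₃ = 0.2617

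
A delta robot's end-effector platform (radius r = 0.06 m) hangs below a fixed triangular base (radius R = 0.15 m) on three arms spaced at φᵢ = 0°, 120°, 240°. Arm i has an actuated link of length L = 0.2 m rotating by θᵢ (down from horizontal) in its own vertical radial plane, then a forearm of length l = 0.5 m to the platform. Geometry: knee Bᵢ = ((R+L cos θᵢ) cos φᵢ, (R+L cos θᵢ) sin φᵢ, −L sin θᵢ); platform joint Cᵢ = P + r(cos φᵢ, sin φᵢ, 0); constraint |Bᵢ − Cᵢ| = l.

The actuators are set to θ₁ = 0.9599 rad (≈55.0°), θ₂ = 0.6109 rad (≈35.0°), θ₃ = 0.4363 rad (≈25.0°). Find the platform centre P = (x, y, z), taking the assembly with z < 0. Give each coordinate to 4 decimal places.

(-0.1185, -0.0373, -0.5435)

arm 1 at φ=0.0°: ρ1 = 0.2047;  S1 = (0.2047, 0.0000, -0.1638)
S2 = (0.2538·cos120.0°, 0.2538·sin120.0°, -0.1147) = (-0.1269, 0.2198, -0.1147)
φ3=240.0°: virtual centre (-0.1356, -0.2349, -0.0845), radius l
eliminate P² terms by subtracting sphere 1 from 2 and 3
linear system: -0.6633x+0.4396y = 0.0088−0.0982z; -0.6807x+-0.4698y = 0.0120−0.1586z
det = 0.6109;  x = -0.0154+0.1897z,  y = -0.0032+0.0628z
sphere 1 gives Az²+Bz+C=0 with A=1.0399, B=0.2437, C=-0.1747;  B²−4AC=0.7861;  roots -0.5435, 0.3091;  negative root z = -0.5435
x = -0.1185, y = -0.0373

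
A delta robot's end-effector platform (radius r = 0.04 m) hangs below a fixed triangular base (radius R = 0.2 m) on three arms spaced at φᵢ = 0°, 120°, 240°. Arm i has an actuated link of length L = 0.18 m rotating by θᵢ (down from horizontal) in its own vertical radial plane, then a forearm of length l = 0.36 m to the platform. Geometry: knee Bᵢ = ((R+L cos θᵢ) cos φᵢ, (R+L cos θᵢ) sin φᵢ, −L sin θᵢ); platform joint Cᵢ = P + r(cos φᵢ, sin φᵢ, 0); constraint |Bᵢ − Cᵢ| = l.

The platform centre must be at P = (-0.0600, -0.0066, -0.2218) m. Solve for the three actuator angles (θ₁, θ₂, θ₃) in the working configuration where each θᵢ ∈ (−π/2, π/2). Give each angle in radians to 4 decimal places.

θ₁ = 0.7852, θ₂ = 0.2617, θ₃ = 0.1746

rotate P by −φ1: (-0.0600, -0.0066, -0.2218)
  e−x'=0.2200;  (l²−L²−(e−x')²−y'²−z²)/2L = -0.0012
  γ=atan2(-0.2218,0.2200)=-0.7895;  ψ=arccos(-0.0039)=1.5747;  θ1=γ+ψ≈0.7852
φ2=120.0° → target in arm frame (0.0243, 0.0553)
  A=0.1357, B=-0.2218, C=(l²−L²−A²−y'²−z²)/(2L)=0.0737
  √(A²+B²)=0.2600;  θ2 = -1.0217+1.2834 ≈ 0.2617
arm 3 (φ=240.0°): x'=0.0357, y'=-0.0487
  A=0.1243, B=-0.2218, C=(l²−L²−A²−y'²−z²)/(2L)=0.0839
  γ=atan2(-0.2218,0.1243)=-1.0600;  ψ=arccos(0.3298)=1.2347;  θ3=γ+ψ≈0.1746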